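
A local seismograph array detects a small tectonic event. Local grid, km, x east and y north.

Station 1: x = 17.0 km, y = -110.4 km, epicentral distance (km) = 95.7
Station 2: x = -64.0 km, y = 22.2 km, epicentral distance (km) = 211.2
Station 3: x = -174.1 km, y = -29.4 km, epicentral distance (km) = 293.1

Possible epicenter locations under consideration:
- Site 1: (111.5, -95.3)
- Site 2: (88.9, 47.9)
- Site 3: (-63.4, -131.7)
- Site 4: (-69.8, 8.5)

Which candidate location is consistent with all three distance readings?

For each candidate, compare |candidate − station| to the reported distance:
Site 1: residuals Station 1 0.0, Station 2 0.0, Station 3 0.0 → max 0.0 km
Site 2: residuals Station 1 78.2, Station 2 56.2, Station 3 19.0 → max 78.2 km
Site 3: residuals Station 1 12.5, Station 2 57.3, Station 3 142.4 → max 142.4 km
Site 4: residuals Station 1 51.5, Station 2 196.3, Station 3 182.1 → max 196.3 km
Only Site 1 has all residuals ≈ 0.

Site 1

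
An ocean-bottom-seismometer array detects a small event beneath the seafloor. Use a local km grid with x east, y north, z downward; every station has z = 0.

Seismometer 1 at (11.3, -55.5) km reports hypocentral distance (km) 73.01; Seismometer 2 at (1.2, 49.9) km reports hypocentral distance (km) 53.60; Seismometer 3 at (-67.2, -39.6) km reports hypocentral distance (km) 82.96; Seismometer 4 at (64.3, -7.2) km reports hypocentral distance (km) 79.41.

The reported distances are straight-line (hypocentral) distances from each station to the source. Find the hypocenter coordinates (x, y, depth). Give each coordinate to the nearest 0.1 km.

Each station gives a sphere (x−x_i)² + (y−y_i)² + z² = d_i² (stations at z=0).
Subtracting the Seismometer 1 sphere from Seismometer 2 and Seismometer 3: z² cancels, leaving linear equations in x and y:
-20.2 x + 210.8 y = 1741.01
-157.0 x + 31.8 y = 1324.16
Solving: x ≈ -6.895, y ≈ 7.598 km (keep extra digits for the depth step; rounded: -6.9, 7.6).
Then from the Seismometer 1 sphere: z² = 73.01² − (x − 11.3)² − (y + 55.5)² with x = -6.895, y = 7.598, so z ≈ 31.907 ≈ 31.9 km.
Check against Seismometer 4 (with the unrounded solution): distance 79.41 ≈ 79.41 km. ✓

(-6.9, 7.6, 31.9)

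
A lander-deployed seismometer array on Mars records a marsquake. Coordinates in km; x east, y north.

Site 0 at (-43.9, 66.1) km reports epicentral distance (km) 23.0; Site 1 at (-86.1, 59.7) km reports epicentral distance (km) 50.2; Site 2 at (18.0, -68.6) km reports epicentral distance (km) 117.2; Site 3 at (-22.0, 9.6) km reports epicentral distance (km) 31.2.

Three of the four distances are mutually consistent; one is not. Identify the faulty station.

Site 0

Solve using three stations at a time. Using Site 1, Site 2, Site 3 (subtract circle equations pairwise → linear system) gives (x, y) ≈ (-45.9, 29.6).
Distances from that point to each station vs reported:
  Site 0: calculated 36.5 vs reported 23.0 → residual 13.5 km
  Site 1: calculated 50.2 vs reported 50.2 → residual 0.0 km
  Site 2: calculated 117.2 vs reported 117.2 → residual 0.0 km
  Site 3: calculated 31.2 vs reported 31.2 → residual 0.0 km
Site 1, Site 2, Site 3 are mutually consistent (residuals ≈ 0); Site 0 is off by 13.5 km.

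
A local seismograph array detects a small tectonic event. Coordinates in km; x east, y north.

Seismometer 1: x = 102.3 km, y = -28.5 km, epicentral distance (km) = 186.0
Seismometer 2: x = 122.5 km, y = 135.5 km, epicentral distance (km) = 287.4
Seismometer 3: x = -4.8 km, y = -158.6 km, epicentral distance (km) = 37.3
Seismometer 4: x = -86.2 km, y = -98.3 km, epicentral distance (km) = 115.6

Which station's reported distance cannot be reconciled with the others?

Solve using three stations at a time. Using Seismometer 2, Seismometer 3, Seismometer 4 (subtract circle equations pairwise → linear system) gives (x, y) ≈ (23.6, -134.4).
Distances from that point to each station vs reported:
  Seismometer 1: calculated 131.9 vs reported 186.0 → residual 54.1 km
  Seismometer 2: calculated 287.4 vs reported 287.4 → residual 0.0 km
  Seismometer 3: calculated 37.4 vs reported 37.3 → residual 0.1 km
  Seismometer 4: calculated 115.6 vs reported 115.6 → residual 0.0 km
Seismometer 2, Seismometer 3, Seismometer 4 are mutually consistent (residuals ≈ 0); Seismometer 1 is off by 54.1 km.

Seismometer 1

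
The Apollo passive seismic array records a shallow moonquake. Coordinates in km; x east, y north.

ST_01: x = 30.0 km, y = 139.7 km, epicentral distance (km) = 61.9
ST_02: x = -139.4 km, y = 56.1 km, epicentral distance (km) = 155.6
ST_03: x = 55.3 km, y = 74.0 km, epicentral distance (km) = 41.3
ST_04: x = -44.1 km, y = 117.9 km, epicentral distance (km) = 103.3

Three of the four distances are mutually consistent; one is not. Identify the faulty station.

Solve using three stations at a time. Using ST_01, ST_02, ST_03 (subtract circle equations pairwise → linear system) gives (x, y) ≈ (14.4, 79.8).
Distances from that point to each station vs reported:
  ST_01: calculated 61.9 vs reported 61.9 → residual 0.0 km
  ST_02: calculated 155.6 vs reported 155.6 → residual 0.0 km
  ST_03: calculated 41.3 vs reported 41.3 → residual 0.0 km
  ST_04: calculated 69.8 vs reported 103.3 → residual 33.5 km
ST_01, ST_02, ST_03 are mutually consistent (residuals ≈ 0); ST_04 is off by 33.5 km.

ST_04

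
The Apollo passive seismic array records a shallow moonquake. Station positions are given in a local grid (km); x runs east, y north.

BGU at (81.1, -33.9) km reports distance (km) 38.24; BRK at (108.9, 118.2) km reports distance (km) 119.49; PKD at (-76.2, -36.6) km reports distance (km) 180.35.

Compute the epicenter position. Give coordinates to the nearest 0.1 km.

(100.6, -1.0)

Circle about each station: (x − 81.1)² + (y + 33.9)² = 38.24²; (x − 108.9)² + (y − 118.2)² = 119.49²; (x + 76.2)² + (y + 36.6)² = 180.35².
Subtracting pairs of circle equations eliminates x²+y² and gives linear equations (the radical axes):
55.6 x + 304.2 y = 5288.47
-314.6 x − 5.4 y = -31644.24
Solving the 2×2 system: x ≈ 100.6, y ≈ -1.0 km.
Check against BGU (with the unrounded x, y): √((x − 81.1)²+(y + 33.9)²) = 38.24 ≈ 38.24 km. ✓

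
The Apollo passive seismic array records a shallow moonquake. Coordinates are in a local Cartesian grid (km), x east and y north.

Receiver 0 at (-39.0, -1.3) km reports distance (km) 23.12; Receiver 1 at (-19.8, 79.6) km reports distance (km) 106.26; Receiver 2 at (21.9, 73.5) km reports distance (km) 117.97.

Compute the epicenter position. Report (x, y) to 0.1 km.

(-45.1, -23.6)

Circle about each station: (x + 39.0)² + (y + 1.3)² = 23.12²; (x + 19.8)² + (y − 79.6)² = 106.26²; (x − 21.9)² + (y − 73.5)² = 117.97².
Subtracting pairs of circle equations eliminates x²+y² and gives linear equations (the radical axes):
38.4 x + 161.8 y = -5551.14
121.8 x + 149.6 y = -9023.22
Solving the 2×2 system: x ≈ -45.1, y ≈ -23.6 km.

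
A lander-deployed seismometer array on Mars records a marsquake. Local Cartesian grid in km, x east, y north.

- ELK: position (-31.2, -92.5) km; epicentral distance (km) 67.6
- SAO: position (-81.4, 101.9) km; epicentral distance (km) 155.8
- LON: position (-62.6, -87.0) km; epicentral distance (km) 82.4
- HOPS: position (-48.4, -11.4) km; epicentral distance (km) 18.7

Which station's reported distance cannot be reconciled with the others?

HOPS

Solve using three stations at a time. Using ELK, SAO, LON (subtract circle equations pairwise → linear system) gives (x, y) ≈ (-1.4, -31.8).
Distances from that point to each station vs reported:
  ELK: calculated 67.6 vs reported 67.6 → residual 0.0 km
  SAO: calculated 155.8 vs reported 155.8 → residual 0.0 km
  LON: calculated 82.4 vs reported 82.4 → residual 0.0 km
  HOPS: calculated 51.2 vs reported 18.7 → residual 32.5 km
ELK, SAO, LON are mutually consistent (residuals ≈ 0); HOPS is off by 32.5 km.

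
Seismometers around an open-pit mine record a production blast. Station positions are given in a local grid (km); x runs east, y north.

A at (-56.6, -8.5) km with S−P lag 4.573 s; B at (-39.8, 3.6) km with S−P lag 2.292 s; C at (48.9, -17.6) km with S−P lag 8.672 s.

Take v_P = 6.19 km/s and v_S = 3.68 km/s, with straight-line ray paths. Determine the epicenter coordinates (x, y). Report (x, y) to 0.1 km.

-22.6 km east, 15.3 km north

Distance from S−P lag: d = Δt · v_P v_S / (v_P − v_S) = Δt · (6.19·3.68)/(6.19−3.68) ≈ 9.0754·Δt.
So d_A = 41.50, d_B = 20.80, d_C = 78.70 km.
Circle about each station: (x + 56.6)² + (y + 8.5)² = 41.50²; (x + 39.8)² + (y − 3.6)² = 20.80²; (x − 48.9)² + (y + 17.6)² = 78.70².
Subtracting pairs of circle equations eliminates x²+y² and gives linear equations (the radical axes):
33.6 x + 24.2 y = -389.20
211.0 x − 18.2 y = -5046.28
Solving the 2×2 system: x ≈ -22.6, y ≈ 15.3 km.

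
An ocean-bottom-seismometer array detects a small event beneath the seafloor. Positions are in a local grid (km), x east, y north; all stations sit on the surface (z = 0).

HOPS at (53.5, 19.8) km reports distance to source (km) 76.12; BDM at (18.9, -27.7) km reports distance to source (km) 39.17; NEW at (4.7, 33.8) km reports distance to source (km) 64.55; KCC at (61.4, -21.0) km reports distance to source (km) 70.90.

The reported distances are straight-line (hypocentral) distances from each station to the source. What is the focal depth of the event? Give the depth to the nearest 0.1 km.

32.9 km

Each station gives a sphere (x−x_i)² + (y−y_i)² + z² = d_i² (stations at z=0).
Subtracting the HOPS sphere from BDM and NEW: z² cancels, leaving linear equations in x and y:
-69.2 x − 95.0 y = 2130.18
-97.6 x + 28.0 y = -462.21
Solving: x ≈ -1.404, y ≈ -21.400 km (keep extra digits for the depth step; rounded: -1.4, -21.4).
Then from the HOPS sphere: z² = 76.12² − (x − 53.5)² − (y − 19.8)² with x = -1.404, y = -21.400, so z ≈ 32.899 ≈ 32.9 km.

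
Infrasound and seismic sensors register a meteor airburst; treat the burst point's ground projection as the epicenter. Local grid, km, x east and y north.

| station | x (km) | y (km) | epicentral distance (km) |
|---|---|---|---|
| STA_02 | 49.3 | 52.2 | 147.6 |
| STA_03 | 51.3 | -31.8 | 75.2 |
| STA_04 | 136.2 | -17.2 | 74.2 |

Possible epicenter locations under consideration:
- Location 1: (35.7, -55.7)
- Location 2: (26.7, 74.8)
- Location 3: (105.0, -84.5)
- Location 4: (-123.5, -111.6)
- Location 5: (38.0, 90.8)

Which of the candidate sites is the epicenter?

Location 3

For each candidate, compare |candidate − station| to the reported distance:
Location 1: residuals STA_02 38.8, STA_03 46.7, STA_04 33.4 → max 46.7 km
Location 2: residuals STA_02 115.6, STA_03 34.2, STA_04 68.8 → max 115.6 km
Location 3: residuals STA_02 0.0, STA_03 0.0, STA_04 0.0 → max 0.0 km
Location 4: residuals STA_02 90.5, STA_03 117.0, STA_04 202.1 → max 202.1 km
Location 5: residuals STA_02 107.4, STA_03 48.1, STA_04 71.8 → max 107.4 km
Only Location 3 has all residuals ≈ 0.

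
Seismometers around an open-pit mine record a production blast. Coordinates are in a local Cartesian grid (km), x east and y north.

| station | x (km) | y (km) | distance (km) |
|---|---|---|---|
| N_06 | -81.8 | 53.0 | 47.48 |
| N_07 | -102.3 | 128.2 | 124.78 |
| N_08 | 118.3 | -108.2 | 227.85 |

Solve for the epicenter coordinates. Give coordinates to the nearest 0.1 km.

Circle about each station: (x + 81.8)² + (y − 53.0)² = 47.48²; (x + 102.3)² + (y − 128.2)² = 124.78²; (x − 118.3)² + (y + 108.2)² = 227.85².
Subtracting pairs of circle equations eliminates x²+y² and gives linear equations (the radical axes):
-41.0 x + 150.4 y = 4084.59
400.2 x − 322.4 y = -33459.38
Solving the 2×2 system: x ≈ -79.1, y ≈ 5.6 km.
Check against N_06 (with the unrounded x, y): √((x + 81.8)²+(y − 53.0)²) = 47.48 ≈ 47.48 km. ✓

x ≈ -79.1 km, y ≈ 5.6 km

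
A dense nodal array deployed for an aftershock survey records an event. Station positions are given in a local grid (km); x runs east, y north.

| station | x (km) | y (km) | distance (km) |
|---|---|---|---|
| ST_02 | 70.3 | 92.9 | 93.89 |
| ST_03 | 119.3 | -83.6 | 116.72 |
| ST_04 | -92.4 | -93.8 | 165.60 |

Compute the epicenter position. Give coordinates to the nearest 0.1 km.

(41.6, 3.5)

Circle about each station: (x − 70.3)² + (y − 92.9)² = 93.89²; (x − 119.3)² + (y + 83.6)² = 116.72²; (x + 92.4)² + (y + 93.8)² = 165.60².
Subtracting the ST_02 equation from the ST_03 and ST_04 equations removes the quadratic terms:
98.0 x − 353.0 y = 2840.72
-325.4 x − 373.4 y = -14844.33
Solving the 2×2 system: x ≈ 41.6, y ≈ 3.5 km.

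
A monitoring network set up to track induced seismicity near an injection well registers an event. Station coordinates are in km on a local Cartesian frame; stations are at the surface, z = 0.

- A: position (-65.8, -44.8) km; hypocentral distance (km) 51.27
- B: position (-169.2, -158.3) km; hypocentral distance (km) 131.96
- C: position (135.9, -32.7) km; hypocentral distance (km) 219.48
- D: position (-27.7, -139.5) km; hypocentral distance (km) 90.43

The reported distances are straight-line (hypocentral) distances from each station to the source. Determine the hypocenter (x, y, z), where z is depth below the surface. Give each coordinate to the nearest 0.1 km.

x ≈ -75.7 km, y ≈ -74.5 km, depth ≈ 40.6 km

Each station gives a sphere (x−x_i)² + (y−y_i)² + z² = d_i² (stations at z=0).
Subtracting the A sphere from B and C: z² cancels, leaving linear equations in x and y:
-206.8 x − 227.0 y = 32566.02
403.4 x + 24.2 y = -32341.44
Solving: x ≈ -75.703, y ≈ -74.496 km (keep extra digits for the depth step; rounded: -75.7, -74.5).
Then from the A sphere: z² = 51.27² − (x + 65.8)² − (y + 44.8)² with x = -75.703, y = -74.496, so z ≈ 40.604 ≈ 40.6 km.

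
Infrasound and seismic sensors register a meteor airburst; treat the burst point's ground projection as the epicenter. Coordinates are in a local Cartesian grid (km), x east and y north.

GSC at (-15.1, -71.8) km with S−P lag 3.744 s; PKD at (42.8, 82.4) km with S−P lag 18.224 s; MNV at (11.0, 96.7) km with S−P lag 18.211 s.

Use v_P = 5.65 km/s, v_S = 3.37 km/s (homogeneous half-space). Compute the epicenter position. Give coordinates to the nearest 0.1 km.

Distance from S−P lag: d = Δt · v_P v_S / (v_P − v_S) = Δt · (5.65·3.37)/(5.65−3.37) ≈ 8.3511·Δt.
So d_GSC = 31.27, d_PKD = 152.19, d_MNV = 152.08 km.
Circle about each station: (x + 15.1)² + (y + 71.8)² = 31.27²; (x − 42.8)² + (y − 82.4)² = 152.19²; (x − 11.0)² + (y − 96.7)² = 152.08².
Subtracting pairs of circle equations eliminates x²+y² and gives linear equations (the radical axes):
115.8 x + 308.4 y = -18945.63
52.2 x + 337.0 y = -18061.87
Solving the 2×2 system: x ≈ -35.5, y ≈ -48.1 km.

-35.5 km east, -48.1 km north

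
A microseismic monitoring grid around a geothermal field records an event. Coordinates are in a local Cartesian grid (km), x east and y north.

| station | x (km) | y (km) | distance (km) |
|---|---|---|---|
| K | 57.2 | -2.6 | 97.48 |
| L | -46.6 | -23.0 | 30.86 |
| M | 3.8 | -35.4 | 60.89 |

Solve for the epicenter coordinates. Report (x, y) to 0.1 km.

-39.8 km east, 7.1 km north

Circle about each station: (x − 57.2)² + (y + 2.6)² = 97.48²; (x + 46.6)² + (y + 23.0)² = 30.86²; (x − 3.8)² + (y + 35.4)² = 60.89².
Subtracting the K equation from the L and M equations removes the quadratic terms:
-207.6 x − 40.8 y = 7971.97
-106.8 x − 65.6 y = 3783.76
Solving the 2×2 system: x ≈ -39.8, y ≈ 7.1 km.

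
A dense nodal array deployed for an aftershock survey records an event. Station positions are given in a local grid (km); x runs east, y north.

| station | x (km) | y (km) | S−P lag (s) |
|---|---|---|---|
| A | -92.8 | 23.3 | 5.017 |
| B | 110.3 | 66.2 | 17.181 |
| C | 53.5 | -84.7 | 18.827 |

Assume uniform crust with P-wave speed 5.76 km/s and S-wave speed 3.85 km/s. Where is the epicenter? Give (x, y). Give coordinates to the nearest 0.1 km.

Distance from S−P lag: d = Δt · v_P v_S / (v_P − v_S) = Δt · (5.76·3.85)/(5.76−3.85) ≈ 11.6105·Δt.
So d_A = 58.25, d_B = 199.48, d_C = 218.59 km.
Circle about each station: (x + 92.8)² + (y − 23.3)² = 58.25²; (x − 110.3)² + (y − 66.2)² = 199.48²; (x − 53.5)² + (y + 84.7)² = 218.59².
Subtracting pairs of circle equations eliminates x²+y² and gives linear equations (the radical axes):
406.2 x + 85.8 y = -29005.41
292.6 x − 216.0 y = -43506.92
Solving the 2×2 system: x ≈ -88.6, y ≈ 81.4 km.
Check against A (with the unrounded x, y): √((x + 92.8)²+(y − 23.3)²) = 58.25 ≈ 58.25 km. ✓

(-88.6, 81.4)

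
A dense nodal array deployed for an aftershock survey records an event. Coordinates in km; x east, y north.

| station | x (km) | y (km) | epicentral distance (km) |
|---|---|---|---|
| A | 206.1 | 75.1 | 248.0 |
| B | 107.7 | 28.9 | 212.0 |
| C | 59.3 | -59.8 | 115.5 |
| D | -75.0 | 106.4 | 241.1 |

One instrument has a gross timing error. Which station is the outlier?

A

Solve using three stations at a time. Using B, C, D (subtract circle equations pairwise → linear system) gives (x, y) ≈ (-31.7, -130.7).
Distances from that point to each station vs reported:
  A: calculated 314.5 vs reported 248.0 → residual 66.5 km
  B: calculated 211.9 vs reported 212.0 → residual 0.1 km
  C: calculated 115.4 vs reported 115.5 → residual 0.1 km
  D: calculated 241.0 vs reported 241.1 → residual 0.1 km
B, C, D are mutually consistent (residuals ≈ 0); A is off by 66.5 km.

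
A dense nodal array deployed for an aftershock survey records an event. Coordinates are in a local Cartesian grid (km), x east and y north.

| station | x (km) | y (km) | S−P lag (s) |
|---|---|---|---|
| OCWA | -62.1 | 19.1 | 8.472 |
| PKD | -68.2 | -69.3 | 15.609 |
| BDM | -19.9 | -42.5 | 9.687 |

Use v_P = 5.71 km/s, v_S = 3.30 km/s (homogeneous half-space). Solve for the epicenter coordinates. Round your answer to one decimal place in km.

Distance from S−P lag: d = Δt · v_P v_S / (v_P − v_S) = Δt · (5.71·3.30)/(5.71−3.30) ≈ 7.8187·Δt.
So d_OCWA = 66.24, d_PKD = 122.04, d_BDM = 75.74 km.
Circle about each station: (x + 62.1)² + (y − 19.1)² = 66.24²; (x + 68.2)² + (y + 69.3)² = 122.04²; (x + 19.9)² + (y + 42.5)² = 75.74².
Subtracting the OCWA equation from the PKD and BDM equations removes the quadratic terms:
-12.2 x − 176.8 y = -5273.51
84.4 x − 123.2 y = -3367.77
Solving the 2×2 system: x ≈ 3.3, y ≈ 29.6 km.

x ≈ 3.3 km, y ≈ 29.6 km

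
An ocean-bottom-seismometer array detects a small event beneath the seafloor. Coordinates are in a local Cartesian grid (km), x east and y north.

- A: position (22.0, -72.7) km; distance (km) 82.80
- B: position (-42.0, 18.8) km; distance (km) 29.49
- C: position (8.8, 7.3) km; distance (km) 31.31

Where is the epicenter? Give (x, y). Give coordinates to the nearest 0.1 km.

x ≈ -21.1 km, y ≈ -2.0 km

Circle about each station: (x − 22.0)² + (y + 72.7)² = 82.80²; (x + 42.0)² + (y − 18.8)² = 29.49²; (x − 8.8)² + (y − 7.3)² = 31.31².
Subtracting pairs of circle equations eliminates x²+y² and gives linear equations (the radical axes):
-128.0 x + 183.0 y = 2334.33
-26.4 x + 160.0 y = 236.96
Solving the 2×2 system: x ≈ -21.1, y ≈ -2.0 km.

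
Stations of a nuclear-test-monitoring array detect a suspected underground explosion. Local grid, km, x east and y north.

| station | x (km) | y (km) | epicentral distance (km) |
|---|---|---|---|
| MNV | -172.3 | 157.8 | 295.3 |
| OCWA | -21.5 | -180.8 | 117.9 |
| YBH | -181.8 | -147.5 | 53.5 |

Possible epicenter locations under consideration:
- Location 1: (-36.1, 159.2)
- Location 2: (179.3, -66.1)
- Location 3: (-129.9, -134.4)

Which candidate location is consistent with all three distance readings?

For each candidate, compare |candidate − station| to the reported distance:
Location 1: residuals MNV 159.1, OCWA 222.4, YBH 286.0 → max 286.0 km
Location 2: residuals MNV 121.5, OCWA 113.4, YBH 316.7 → max 316.7 km
Location 3: residuals MNV 0.0, OCWA 0.0, YBH 0.0 → max 0.0 km
Only Location 3 has all residuals ≈ 0.

Location 3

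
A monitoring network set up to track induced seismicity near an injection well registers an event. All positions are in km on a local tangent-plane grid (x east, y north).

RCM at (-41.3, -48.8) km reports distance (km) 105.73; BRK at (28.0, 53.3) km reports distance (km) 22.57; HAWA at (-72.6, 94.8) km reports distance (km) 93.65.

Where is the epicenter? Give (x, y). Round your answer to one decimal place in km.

6.9 km east, 45.3 km north

Circle about each station: (x + 41.3)² + (y + 48.8)² = 105.73²; (x − 28.0)² + (y − 53.3)² = 22.57²; (x + 72.6)² + (y − 94.8)² = 93.65².
Subtracting pairs of circle equations eliminates x²+y² and gives linear equations (the radical axes):
138.6 x + 204.2 y = 10207.19
-62.6 x + 287.2 y = 12579.18
Solving the 2×2 system: x ≈ 6.9, y ≈ 45.3 km.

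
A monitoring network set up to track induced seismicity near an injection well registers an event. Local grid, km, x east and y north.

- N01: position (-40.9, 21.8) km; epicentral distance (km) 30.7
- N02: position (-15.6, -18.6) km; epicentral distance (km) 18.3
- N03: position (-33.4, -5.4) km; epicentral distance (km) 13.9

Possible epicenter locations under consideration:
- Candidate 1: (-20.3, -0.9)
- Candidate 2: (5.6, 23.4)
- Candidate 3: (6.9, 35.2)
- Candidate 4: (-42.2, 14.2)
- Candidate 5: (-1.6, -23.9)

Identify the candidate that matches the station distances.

Candidate 1

For each candidate, compare |candidate − station| to the reported distance:
Candidate 1: residuals N01 0.0, N02 0.0, N03 0.0 → max 0.0 km
Candidate 2: residuals N01 15.8, N02 28.7, N03 34.6 → max 34.6 km
Candidate 3: residuals N01 18.9, N02 40.0, N03 43.3 → max 43.3 km
Candidate 4: residuals N01 23.0, N02 23.9, N03 7.6 → max 23.9 km
Candidate 5: residuals N01 29.6, N02 3.3, N03 22.9 → max 29.6 km
Only Candidate 1 has all residuals ≈ 0.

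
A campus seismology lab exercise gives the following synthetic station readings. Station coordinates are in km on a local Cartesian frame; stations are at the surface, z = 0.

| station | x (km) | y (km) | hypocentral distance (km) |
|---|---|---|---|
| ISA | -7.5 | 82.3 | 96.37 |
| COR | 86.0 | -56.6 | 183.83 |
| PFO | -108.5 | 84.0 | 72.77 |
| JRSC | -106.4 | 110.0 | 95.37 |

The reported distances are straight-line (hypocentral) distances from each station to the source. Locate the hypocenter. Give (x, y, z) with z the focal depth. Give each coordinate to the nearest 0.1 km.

x ≈ -78.8 km, y ≈ 21.6 km, depth ≈ 22.8 km

Each station gives a sphere (x−x_i)² + (y−y_i)² + z² = d_i² (stations at z=0).
Subtracting the ISA sphere from COR and PFO: z² cancels, leaving linear equations in x and y:
187.0 x − 277.8 y = -20736.27
-202.0 x + 3.4 y = 15990.41
Solving: x ≈ -78.797, y ≈ 21.603 km (keep extra digits for the depth step; rounded: -78.8, 21.6).
Then from the ISA sphere: z² = 96.37² − (x + 7.5)² − (y − 82.3)² with x = -78.797, y = 21.603, so z ≈ 22.799 ≈ 22.8 km.
Check against JRSC (with the unrounded solution): distance 95.37 ≈ 95.37 km. ✓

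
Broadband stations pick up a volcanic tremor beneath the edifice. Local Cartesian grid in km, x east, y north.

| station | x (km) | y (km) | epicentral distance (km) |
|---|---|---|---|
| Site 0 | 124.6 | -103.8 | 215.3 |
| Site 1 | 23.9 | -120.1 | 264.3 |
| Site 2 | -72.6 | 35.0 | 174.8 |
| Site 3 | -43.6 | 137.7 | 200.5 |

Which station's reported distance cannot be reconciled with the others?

Site 2

Solve using three stations at a time. Using Site 0, Site 1, Site 3 (subtract circle equations pairwise → linear system) gives (x, y) ≈ (155.1, 109.5).
Distances from that point to each station vs reported:
  Site 0: calculated 215.5 vs reported 215.3 → residual 0.2 km
  Site 1: calculated 264.4 vs reported 264.3 → residual 0.1 km
  Site 2: calculated 239.6 vs reported 174.8 → residual 64.8 km
  Site 3: calculated 200.7 vs reported 200.5 → residual 0.2 km
Site 0, Site 1, Site 3 are mutually consistent (residuals ≈ 0); Site 2 is off by 64.8 km.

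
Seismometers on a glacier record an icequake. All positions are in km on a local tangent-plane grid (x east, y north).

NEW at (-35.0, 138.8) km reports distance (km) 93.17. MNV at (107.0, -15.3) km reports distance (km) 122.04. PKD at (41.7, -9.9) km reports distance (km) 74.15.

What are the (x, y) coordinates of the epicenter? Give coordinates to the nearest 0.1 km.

Circle about each station: (x + 35.0)² + (y − 138.8)² = 93.17²; (x − 107.0)² + (y + 15.3)² = 122.04²; (x − 41.7)² + (y + 9.9)² = 74.15².
Subtracting pairs of circle equations eliminates x²+y² and gives linear equations (the radical axes):
284.0 x − 308.2 y = -15020.46
153.4 x − 297.4 y = -15471.11
Solving the 2×2 system: x ≈ 8.1, y ≈ 56.2 km.

x ≈ 8.1 km, y ≈ 56.2 km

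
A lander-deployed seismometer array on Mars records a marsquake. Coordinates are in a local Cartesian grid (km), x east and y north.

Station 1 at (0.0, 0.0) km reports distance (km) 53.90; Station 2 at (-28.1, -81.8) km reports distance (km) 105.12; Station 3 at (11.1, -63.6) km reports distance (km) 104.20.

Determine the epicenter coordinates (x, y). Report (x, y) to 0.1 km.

Circle about each station: x² + y² = 53.90²; (x + 28.1)² + (y + 81.8)² = 105.12²; (x − 11.1)² + (y + 63.6)² = 104.20².
Subtracting pairs of circle equations eliminates x²+y² and gives linear equations (the radical axes):
-56.2 x − 163.6 y = -664.15
22.2 x − 127.2 y = -3784.26
Solving the 2×2 system: x ≈ -49.6, y ≈ 21.1 km.

(-49.6, 21.1)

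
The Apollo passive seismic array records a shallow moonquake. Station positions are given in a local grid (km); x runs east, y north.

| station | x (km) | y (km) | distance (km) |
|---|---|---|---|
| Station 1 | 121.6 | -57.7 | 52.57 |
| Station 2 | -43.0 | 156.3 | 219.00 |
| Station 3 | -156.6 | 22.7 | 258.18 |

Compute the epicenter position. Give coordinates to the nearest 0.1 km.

x ≈ 99.5 km, y ≈ -10.0 km

Circle about each station: (x − 121.6)² + (y + 57.7)² = 52.57²; (x + 43.0)² + (y − 156.3)² = 219.00²; (x + 156.6)² + (y − 22.7)² = 258.18².
Subtracting the Station 1 equation from the Station 2 and Station 3 equations removes the quadratic terms:
-329.2 x + 428.0 y = -37034.56
-556.4 x + 160.8 y = -56970.31
Solving the 2×2 system: x ≈ 99.5, y ≈ -10.0 km.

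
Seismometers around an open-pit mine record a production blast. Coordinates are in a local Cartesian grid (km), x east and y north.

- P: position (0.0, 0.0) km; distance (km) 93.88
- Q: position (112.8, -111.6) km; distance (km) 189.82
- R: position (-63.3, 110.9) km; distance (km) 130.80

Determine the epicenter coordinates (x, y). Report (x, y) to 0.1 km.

Circle about each station: x² + y² = 93.88²; (x − 112.8)² + (y + 111.6)² = 189.82²; (x + 63.3)² + (y − 110.9)² = 130.80².
Subtracting the P equation from the Q and R equations removes the quadratic terms:
225.6 x − 223.2 y = -2039.78
-126.6 x + 221.8 y = 8010.51
Solving the 2×2 system: x ≈ 61.3, y ≈ 71.1 km.

61.3 km east, 71.1 km north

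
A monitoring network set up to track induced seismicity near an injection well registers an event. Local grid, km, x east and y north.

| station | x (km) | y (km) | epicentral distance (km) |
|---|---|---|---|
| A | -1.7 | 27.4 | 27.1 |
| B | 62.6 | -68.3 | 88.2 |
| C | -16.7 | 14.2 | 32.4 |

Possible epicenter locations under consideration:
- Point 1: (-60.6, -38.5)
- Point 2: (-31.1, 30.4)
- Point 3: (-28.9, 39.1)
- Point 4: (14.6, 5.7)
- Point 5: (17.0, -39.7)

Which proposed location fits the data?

Point 4

For each candidate, compare |candidate − station| to the reported distance:
Point 1: residuals A 61.3, B 38.6, C 36.2 → max 61.3 km
Point 2: residuals A 2.5, B 47.9, C 10.7 → max 47.9 km
Point 3: residuals A 2.5, B 52.9, C 4.7 → max 52.9 km
Point 4: residuals A 0.0, B 0.0, C 0.0 → max 0.0 km
Point 5: residuals A 42.6, B 34.4, C 31.2 → max 42.6 km
Only Point 4 has all residuals ≈ 0.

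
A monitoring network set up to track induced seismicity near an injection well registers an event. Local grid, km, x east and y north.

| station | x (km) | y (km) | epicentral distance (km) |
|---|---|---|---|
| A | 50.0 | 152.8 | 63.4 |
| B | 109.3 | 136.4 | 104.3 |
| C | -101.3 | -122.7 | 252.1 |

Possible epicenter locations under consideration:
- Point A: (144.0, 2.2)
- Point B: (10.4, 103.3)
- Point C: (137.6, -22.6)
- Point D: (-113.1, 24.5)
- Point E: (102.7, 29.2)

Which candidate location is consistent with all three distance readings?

For each candidate, compare |candidate − station| to the reported distance:
Point A: residuals A 114.1, B 34.3, C 23.2 → max 114.1 km
Point B: residuals A 0.0, B 0.0, C 0.0 → max 0.0 km
Point C: residuals A 132.7, B 57.2, C 6.9 → max 132.7 km
Point D: residuals A 144.1, B 144.7, C 104.4 → max 144.7 km
Point E: residuals A 71.0, B 3.1, C 2.2 → max 71.0 km
Only Point B has all residuals ≈ 0.

Point B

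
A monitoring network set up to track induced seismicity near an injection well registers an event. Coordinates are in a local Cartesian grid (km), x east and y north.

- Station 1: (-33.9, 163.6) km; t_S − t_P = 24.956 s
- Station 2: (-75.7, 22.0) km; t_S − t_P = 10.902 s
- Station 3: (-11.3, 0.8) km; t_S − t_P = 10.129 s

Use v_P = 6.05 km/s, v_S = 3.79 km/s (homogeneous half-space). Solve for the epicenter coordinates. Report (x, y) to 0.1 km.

(-63.2, -87.9)

Distance from S−P lag: d = Δt · v_P v_S / (v_P − v_S) = Δt · (6.05·3.79)/(6.05−3.79) ≈ 10.1458·Δt.
So d_Station 1 = 253.20, d_Station 2 = 110.61, d_Station 3 = 102.77 km.
Circle about each station: (x + 33.9)² + (y − 163.6)² = 253.20²; (x + 75.7)² + (y − 22.0)² = 110.61²; (x + 11.3)² + (y − 0.8)² = 102.77².
Subtracting the Station 1 equation from the Station 2 and Station 3 equations removes the quadratic terms:
-83.6 x − 283.2 y = 30175.99
45.2 x − 325.6 y = 25762.73
Solving the 2×2 system: x ≈ -63.2, y ≈ -87.9 km.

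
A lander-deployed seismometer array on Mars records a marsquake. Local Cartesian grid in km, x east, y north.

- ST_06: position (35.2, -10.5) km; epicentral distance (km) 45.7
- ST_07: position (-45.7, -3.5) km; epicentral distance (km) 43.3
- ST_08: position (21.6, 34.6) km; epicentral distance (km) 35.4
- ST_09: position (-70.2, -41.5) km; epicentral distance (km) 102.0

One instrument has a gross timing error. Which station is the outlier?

Solve using three stations at a time. Using ST_06, ST_07, ST_08 (subtract circle equations pairwise → linear system) gives (x, y) ≈ (-5.0, 11.2).
Distances from that point to each station vs reported:
  ST_06: calculated 45.7 vs reported 45.7 → residual 0.0 km
  ST_07: calculated 43.3 vs reported 43.3 → residual 0.0 km
  ST_08: calculated 35.4 vs reported 35.4 → residual 0.0 km
  ST_09: calculated 83.9 vs reported 102.0 → residual 18.1 km
ST_06, ST_07, ST_08 are mutually consistent (residuals ≈ 0); ST_09 is off by 18.1 km.

ST_09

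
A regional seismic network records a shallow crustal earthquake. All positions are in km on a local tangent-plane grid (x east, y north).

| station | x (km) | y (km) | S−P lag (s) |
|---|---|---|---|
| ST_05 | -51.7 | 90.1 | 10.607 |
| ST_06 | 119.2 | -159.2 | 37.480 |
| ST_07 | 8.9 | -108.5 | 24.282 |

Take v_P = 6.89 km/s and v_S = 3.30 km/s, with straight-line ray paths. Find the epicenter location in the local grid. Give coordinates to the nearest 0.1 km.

Distance from S−P lag: d = Δt · v_P v_S / (v_P − v_S) = Δt · (6.89·3.30)/(6.89−3.30) ≈ 6.3334·Δt.
So d_ST_05 = 67.18, d_ST_06 = 237.38, d_ST_07 = 153.79 km.
Circle about each station: (x + 51.7)² + (y − 90.1)² = 67.18²; (x − 119.2)² + (y + 159.2)² = 237.38²; (x − 8.9)² + (y + 108.5)² = 153.79².
Subtracting the ST_05 equation from the ST_06 and ST_07 equations removes the quadratic terms:
341.8 x − 498.6 y = -23073.73
121.2 x − 397.2 y = -18077.65
Solving the 2×2 system: x ≈ -2.0, y ≈ 44.9 km.
Check against ST_05 (with the unrounded x, y): √((x + 51.7)²+(y − 90.1)²) = 67.17 ≈ 67.18 km. ✓

x ≈ -2.0 km, y ≈ 44.9 km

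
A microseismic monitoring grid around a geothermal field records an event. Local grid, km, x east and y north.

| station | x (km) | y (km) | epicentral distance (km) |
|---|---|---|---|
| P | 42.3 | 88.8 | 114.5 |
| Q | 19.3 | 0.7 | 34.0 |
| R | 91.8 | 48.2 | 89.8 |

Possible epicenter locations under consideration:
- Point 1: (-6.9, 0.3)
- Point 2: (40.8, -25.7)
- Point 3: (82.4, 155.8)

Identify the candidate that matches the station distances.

For each candidate, compare |candidate − station| to the reported distance:
Point 1: residuals P 13.2, Q 7.8, R 19.9 → max 19.9 km
Point 2: residuals P 0.0, Q 0.0, R 0.0 → max 0.0 km
Point 3: residuals P 36.4, Q 133.4, R 18.2 → max 133.4 km
Only Point 2 has all residuals ≈ 0.

Point 2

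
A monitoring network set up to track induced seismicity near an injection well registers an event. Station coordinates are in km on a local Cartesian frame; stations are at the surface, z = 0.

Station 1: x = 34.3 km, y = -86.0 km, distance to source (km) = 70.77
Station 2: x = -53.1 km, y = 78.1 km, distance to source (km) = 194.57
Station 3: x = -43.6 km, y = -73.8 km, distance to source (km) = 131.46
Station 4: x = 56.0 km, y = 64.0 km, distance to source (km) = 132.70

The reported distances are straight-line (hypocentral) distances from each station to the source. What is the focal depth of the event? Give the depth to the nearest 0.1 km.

Each station gives a sphere (x−x_i)² + (y−y_i)² + z² = d_i² (stations at z=0).
Subtracting the Station 1 sphere from Station 2 and Station 3: z² cancels, leaving linear equations in x and y:
-174.8 x + 328.2 y = -32502.36
-155.8 x + 24.4 y = -13498.43
Solving: x ≈ 77.603, y ≈ -57.701 km (keep extra digits for the depth step; rounded: 77.6, -57.7).
Then from the Station 1 sphere: z² = 70.77² − (x − 34.3)² − (y + 86.0)² with x = 77.603, y = -57.701, so z ≈ 48.295 ≈ 48.3 km.

48.3 km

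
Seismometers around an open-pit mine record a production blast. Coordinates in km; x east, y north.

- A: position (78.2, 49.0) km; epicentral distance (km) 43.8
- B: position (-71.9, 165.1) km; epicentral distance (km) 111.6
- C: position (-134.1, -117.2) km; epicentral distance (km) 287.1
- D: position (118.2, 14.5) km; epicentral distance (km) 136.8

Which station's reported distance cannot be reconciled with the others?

Solve using three stations at a time. Using B, C, D (subtract circle equations pairwise → linear system) gives (x, y) ≈ (29.6, 118.7).
Distances from that point to each station vs reported:
  A: calculated 85.0 vs reported 43.8 → residual 41.2 km
  B: calculated 111.6 vs reported 111.6 → residual 0.0 km
  C: calculated 287.1 vs reported 287.1 → residual 0.0 km
  D: calculated 136.8 vs reported 136.8 → residual 0.0 km
B, C, D are mutually consistent (residuals ≈ 0); A is off by 41.2 km.

A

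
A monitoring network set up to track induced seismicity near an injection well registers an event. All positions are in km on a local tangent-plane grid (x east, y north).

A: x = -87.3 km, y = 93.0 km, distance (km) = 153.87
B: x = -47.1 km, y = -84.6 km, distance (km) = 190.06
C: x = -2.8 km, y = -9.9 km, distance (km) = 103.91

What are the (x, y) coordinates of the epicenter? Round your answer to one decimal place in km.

x ≈ 64.7 km, y ≈ 69.1 km

Circle about each station: (x + 87.3)² + (y − 93.0)² = 153.87²; (x + 47.1)² + (y + 84.6)² = 190.06²; (x + 2.8)² + (y + 9.9)² = 103.91².
Subtracting pairs of circle equations eliminates x²+y² and gives linear equations (the radical axes):
80.4 x − 355.2 y = -19341.55
169.0 x − 205.8 y = -3285.75
Solving the 2×2 system: x ≈ 64.7, y ≈ 69.1 km.
Check against A (with the unrounded x, y): √((x + 87.3)²+(y − 93.0)²) = 153.87 ≈ 153.87 km. ✓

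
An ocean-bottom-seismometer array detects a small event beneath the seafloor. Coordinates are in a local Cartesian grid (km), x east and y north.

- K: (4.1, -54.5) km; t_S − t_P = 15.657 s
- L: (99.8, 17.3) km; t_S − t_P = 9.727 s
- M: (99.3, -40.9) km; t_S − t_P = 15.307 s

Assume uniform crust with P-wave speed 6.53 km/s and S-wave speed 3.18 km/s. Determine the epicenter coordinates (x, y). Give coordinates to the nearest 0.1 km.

Distance from S−P lag: d = Δt · v_P v_S / (v_P − v_S) = Δt · (6.53·3.18)/(6.53−3.18) ≈ 6.1986·Δt.
So d_K = 97.05, d_L = 60.29, d_M = 94.88 km.
Circle about each station: (x − 4.1)² + (y + 54.5)² = 97.05²; (x − 99.8)² + (y − 17.3)² = 60.29²; (x − 99.3)² + (y + 40.9)² = 94.88².
Subtracting pairs of circle equations eliminates x²+y² and gives linear equations (the radical axes):
191.4 x + 143.6 y = 13056.09
190.4 x + 27.2 y = 8962.73
Solving the 2×2 system: x ≈ 42.1, y ≈ 34.8 km.

42.1 km east, 34.8 km north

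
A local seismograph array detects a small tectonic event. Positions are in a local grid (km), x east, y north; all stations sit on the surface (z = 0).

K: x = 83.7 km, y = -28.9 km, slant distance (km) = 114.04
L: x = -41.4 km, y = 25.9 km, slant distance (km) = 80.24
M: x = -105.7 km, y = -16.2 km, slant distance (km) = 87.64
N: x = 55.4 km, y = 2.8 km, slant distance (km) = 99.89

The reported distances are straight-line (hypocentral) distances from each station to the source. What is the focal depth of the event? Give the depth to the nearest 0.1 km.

Each station gives a sphere (x−x_i)² + (y−y_i)² + z² = d_i² (stations at z=0).
Subtracting the K sphere from L and M: z² cancels, leaving linear equations in x and y:
-250.2 x + 109.6 y = 1110.53
-378.8 x + 25.4 y = 8918.38
Solving: x ≈ -26.997, y ≈ -51.497 km (keep extra digits for the depth step; rounded: -27.0, -51.5).
Then from the K sphere: z² = 114.04² − (x − 83.7)² − (y + 28.9)² with x = -26.997, y = -51.497, so z ≈ 15.514 ≈ 15.5 km.

depth ≈ 15.5 km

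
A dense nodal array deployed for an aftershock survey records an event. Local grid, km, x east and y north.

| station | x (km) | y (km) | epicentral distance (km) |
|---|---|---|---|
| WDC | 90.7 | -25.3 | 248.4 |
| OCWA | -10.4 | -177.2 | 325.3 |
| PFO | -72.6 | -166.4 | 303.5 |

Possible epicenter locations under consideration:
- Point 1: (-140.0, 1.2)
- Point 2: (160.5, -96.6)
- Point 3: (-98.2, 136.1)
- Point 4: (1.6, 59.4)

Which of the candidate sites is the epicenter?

Point 3

For each candidate, compare |candidate − station| to the reported distance:
Point 1: residuals WDC 16.2, OCWA 104.8, PFO 122.9 → max 122.9 km
Point 2: residuals WDC 148.6, OCWA 136.3, PFO 60.2 → max 148.6 km
Point 3: residuals WDC 0.1, OCWA 0.1, PFO 0.1 → max 0.1 km
Point 4: residuals WDC 125.5, OCWA 88.4, PFO 65.8 → max 125.5 km
Only Point 3 has all residuals ≈ 0.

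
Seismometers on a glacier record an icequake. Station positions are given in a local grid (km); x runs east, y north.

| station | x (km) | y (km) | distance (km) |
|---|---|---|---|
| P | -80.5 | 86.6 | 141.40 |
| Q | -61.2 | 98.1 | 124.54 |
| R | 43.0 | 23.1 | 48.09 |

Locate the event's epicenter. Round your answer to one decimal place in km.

(59.7, 68.2)

Circle about each station: (x + 80.5)² + (y − 86.6)² = 141.40²; (x + 61.2)² + (y − 98.1)² = 124.54²; (x − 43.0)² + (y − 23.1)² = 48.09².
Subtracting pairs of circle equations eliminates x²+y² and gives linear equations (the radical axes):
38.6 x + 23.0 y = 3872.99
247.0 x − 127.0 y = 6084.11
Solving the 2×2 system: x ≈ 59.7, y ≈ 68.2 km.
Check against P (with the unrounded x, y): √((x + 80.5)²+(y − 86.6)²) = 141.40 ≈ 141.40 km. ✓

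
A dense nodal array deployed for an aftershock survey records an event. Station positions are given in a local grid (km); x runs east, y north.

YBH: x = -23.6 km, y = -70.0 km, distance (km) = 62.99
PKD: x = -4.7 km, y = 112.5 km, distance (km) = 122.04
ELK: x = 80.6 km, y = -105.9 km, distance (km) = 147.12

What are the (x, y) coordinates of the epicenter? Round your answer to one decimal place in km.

Circle about each station: (x + 23.6)² + (y + 70.0)² = 62.99²; (x + 4.7)² + (y − 112.5)² = 122.04²; (x − 80.6)² + (y + 105.9)² = 147.12².
Subtracting pairs of circle equations eliminates x²+y² and gives linear equations (the radical axes):
37.8 x + 365.0 y = -3704.64
208.4 x − 71.8 y = -5422.34
Solving the 2×2 system: x ≈ -28.5, y ≈ -7.2 km.

x ≈ -28.5 km, y ≈ -7.2 km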